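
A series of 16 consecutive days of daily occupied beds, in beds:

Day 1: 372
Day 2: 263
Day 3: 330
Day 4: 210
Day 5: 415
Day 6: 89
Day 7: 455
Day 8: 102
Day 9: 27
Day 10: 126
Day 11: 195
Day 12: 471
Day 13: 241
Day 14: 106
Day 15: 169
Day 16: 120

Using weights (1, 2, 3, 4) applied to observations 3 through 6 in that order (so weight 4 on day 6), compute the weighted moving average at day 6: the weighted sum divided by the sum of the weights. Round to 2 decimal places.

Weighted sum: 1·330 + 2·210 + 3·415 + 4·89 = 330 + 420 + 1245 + 356 = 2351
Weight total: 1 + 2 + 3 + 4 = 10
WMA = 2351 / 10 = 235.10

235.10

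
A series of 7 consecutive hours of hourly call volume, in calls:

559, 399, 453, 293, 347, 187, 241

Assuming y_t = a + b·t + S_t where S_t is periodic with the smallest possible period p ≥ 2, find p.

First differences y_{t+1} − y_t: -160, 54, -160, 54, -160, 54, …
The difference pattern repeats every 2 terms and not for any smaller step, so p = 2.

2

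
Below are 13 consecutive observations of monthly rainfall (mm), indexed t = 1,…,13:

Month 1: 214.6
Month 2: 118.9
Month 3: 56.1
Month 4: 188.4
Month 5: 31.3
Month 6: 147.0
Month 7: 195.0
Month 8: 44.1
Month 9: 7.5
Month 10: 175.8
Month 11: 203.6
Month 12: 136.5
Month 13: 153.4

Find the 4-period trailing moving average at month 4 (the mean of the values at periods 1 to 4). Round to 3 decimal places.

Sum of periods 1–4: 214.6 + 118.9 + 56.1 + 188.4 = 578.0
Divide by 4: 578.0 / 4 = 144.500

144.500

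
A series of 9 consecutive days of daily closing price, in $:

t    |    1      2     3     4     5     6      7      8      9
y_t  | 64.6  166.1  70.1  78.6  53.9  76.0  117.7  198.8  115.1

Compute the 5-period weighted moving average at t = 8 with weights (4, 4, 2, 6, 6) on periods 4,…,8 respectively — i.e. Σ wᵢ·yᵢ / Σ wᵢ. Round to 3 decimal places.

117.318

Weighted sum: 4·78.6 + 4·53.9 + 2·76.0 + 6·117.7 + 6·198.8 = 314.4 + 215.6 + 152.0 + 706.2 + 1192.8 = 2581.0
Weight total: 4 + 4 + 2 + 6 + 6 = 22
WMA = 2581.0 / 22 = 117.318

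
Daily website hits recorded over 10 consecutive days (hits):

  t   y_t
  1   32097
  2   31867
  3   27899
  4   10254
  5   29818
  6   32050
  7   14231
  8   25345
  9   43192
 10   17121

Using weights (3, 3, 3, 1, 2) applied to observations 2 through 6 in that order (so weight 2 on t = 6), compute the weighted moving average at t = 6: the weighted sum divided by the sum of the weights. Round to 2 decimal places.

25331.50

Weighted sum: 3·31867 + 3·27899 + 3·10254 + 1·29818 + 2·32050 = 95601 + 83697 + 30762 + 29818 + 64100 = 303978
Weight total: 3 + 3 + 3 + 1 + 2 = 12
WMA = 303978 / 12 = 25331.50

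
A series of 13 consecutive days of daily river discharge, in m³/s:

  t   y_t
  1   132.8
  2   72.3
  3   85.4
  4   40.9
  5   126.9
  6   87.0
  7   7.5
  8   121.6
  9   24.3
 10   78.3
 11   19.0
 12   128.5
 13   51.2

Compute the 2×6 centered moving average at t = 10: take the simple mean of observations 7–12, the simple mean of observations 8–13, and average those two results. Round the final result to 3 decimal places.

66.842

Sum over 7–12: 7.5 + 121.6 + 24.3 + 78.3 + 19.0 + 128.5 = 379.2
Sum over 8–13: 121.6 + 24.3 + 78.3 + 19.0 + 128.5 + 51.2 = 422.9
CMA at t=10 = (379.2 + 422.9) / (2·6) = 802.1 / 12 = 66.842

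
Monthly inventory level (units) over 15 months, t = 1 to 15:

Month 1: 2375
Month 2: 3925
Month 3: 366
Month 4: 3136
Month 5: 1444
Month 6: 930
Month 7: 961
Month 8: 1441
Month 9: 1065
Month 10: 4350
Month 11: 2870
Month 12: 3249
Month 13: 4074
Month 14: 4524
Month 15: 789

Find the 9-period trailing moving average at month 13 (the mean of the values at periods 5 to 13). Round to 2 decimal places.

2264.89

Sum of periods 5–13: 1444 + 930 + 961 + 1441 + 1065 + 4350 + 2870 + 3249 + 4074 = 20384
Divide by 9: 20384 / 9 = 2264.89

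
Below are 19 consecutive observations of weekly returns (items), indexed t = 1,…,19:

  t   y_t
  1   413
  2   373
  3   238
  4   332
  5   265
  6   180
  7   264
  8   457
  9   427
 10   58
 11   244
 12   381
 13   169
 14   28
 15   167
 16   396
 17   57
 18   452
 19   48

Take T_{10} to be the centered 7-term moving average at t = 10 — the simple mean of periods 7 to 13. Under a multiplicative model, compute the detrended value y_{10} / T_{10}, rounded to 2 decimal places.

Trend T_10 = (264 + 457 + 427 + 58 + 244 + 381 + 169) / 7 = 2000/7 = 285.7143
Ratio to trend: 58 / 285.7143 = 0.20

0.20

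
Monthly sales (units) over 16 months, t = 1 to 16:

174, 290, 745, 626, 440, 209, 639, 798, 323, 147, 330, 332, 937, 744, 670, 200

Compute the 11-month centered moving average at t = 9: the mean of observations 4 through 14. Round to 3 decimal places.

Sum of periods 4–14: 626 + 440 + 209 + 639 + 798 + 323 + 147 + 330 + 332 + 937 + 744 = 5525
Divide by 11: 5525 / 11 = 502.273

502.273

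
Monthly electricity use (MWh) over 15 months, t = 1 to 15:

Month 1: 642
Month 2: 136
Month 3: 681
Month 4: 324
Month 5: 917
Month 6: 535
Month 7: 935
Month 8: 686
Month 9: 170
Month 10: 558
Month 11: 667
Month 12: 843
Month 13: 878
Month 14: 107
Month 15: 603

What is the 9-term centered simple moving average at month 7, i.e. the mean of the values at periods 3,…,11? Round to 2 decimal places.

608.11

Sum of periods 3–11: 681 + 324 + 917 + 535 + 935 + 686 + 170 + 558 + 667 = 5473
Divide by 9: 5473 / 9 = 608.11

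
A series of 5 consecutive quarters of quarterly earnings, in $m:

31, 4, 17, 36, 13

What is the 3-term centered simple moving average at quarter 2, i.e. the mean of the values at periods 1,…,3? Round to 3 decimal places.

Sum of periods 1–3: 31 + 4 + 17 = 52
Divide by 3: 52 / 3 = 17.333

17.333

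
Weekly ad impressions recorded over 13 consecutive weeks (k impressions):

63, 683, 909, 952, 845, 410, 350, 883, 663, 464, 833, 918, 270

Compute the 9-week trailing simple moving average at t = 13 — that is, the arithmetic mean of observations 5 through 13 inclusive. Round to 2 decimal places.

Sum of periods 5–13: 845 + 410 + 350 + 883 + 663 + 464 + 833 + 918 + 270 = 5636
Divide by 9: 5636 / 9 = 626.22

626.22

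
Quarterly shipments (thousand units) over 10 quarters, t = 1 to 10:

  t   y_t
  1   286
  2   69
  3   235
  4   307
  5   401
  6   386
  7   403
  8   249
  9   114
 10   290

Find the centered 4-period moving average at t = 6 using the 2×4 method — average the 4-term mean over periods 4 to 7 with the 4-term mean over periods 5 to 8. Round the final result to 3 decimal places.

367.000

Sum over 4–7: 307 + 401 + 386 + 403 = 1497
Sum over 5–8: 401 + 386 + 403 + 249 = 1439
CMA at t=6 = (1497 + 1439) / (2·4) = 2936 / 8 = 367.000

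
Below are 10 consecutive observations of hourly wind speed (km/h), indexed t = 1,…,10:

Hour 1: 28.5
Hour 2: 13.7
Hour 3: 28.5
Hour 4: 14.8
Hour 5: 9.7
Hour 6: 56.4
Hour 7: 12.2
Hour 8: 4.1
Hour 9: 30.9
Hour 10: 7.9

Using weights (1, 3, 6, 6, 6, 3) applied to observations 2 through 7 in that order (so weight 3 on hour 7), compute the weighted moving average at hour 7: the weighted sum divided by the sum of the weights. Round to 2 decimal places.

Weighted sum: 1·13.7 + 3·28.5 + 6·14.8 + 6·9.7 + 6·56.4 + 3·12.2 = 13.7 + 85.5 + 88.8 + 58.2 + 338.4 + 36.6 = 621.2
Weight total: 1 + 3 + 6 + 6 + 6 + 3 = 25
WMA = 621.2 / 25 = 24.85

24.85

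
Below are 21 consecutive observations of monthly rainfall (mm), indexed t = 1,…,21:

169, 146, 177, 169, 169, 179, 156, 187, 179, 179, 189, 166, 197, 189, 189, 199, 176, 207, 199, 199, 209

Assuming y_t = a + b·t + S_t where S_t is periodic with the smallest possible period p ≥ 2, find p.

5

First differences y_{t+1} − y_t: -23, 31, -8, 0, 10, -23, 31, -8, 0, 10, -23, 31, …
The difference pattern repeats every 5 terms and not for any smaller step, so p = 5.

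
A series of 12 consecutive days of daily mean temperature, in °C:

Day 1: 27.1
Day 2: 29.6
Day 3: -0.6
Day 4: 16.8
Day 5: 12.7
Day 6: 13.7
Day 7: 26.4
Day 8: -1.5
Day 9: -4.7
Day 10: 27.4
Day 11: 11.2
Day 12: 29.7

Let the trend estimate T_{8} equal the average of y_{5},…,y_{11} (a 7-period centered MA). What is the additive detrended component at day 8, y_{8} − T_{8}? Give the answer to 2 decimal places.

Trend T_8 = (12.7 + 13.7 + 26.4 + (-1.5) + (-4.7) + 27.4 + 11.2) / 7 = 85.2/7 = 12.1714
Detrended value: -1.5 − 12.1714 = -13.67

-13.67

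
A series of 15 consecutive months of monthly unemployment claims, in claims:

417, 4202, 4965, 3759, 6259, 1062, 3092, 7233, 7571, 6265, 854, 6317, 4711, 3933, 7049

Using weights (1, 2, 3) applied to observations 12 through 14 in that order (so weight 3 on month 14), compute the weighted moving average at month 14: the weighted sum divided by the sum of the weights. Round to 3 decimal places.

4589.667

Weighted sum: 1·6317 + 2·4711 + 3·3933 = 6317 + 9422 + 11799 = 27538
Weight total: 1 + 2 + 3 = 6
WMA = 27538 / 6 = 4589.667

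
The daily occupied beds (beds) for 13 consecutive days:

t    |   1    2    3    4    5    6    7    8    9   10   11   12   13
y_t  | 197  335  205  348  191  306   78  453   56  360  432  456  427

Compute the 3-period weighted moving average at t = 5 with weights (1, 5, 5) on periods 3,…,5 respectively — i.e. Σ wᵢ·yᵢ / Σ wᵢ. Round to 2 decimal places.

263.64

Weighted sum: 1·205 + 5·348 + 5·191 = 205 + 1740 + 955 = 2900
Weight total: 1 + 5 + 5 = 11
WMA = 2900 / 11 = 263.64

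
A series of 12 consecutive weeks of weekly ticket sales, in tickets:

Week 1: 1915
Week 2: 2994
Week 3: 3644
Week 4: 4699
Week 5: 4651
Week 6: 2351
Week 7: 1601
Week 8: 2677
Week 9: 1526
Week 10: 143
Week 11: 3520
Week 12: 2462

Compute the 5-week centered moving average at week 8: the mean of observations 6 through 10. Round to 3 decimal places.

1659.600

Sum of periods 6–10: 2351 + 1601 + 2677 + 1526 + 143 = 8298
Divide by 5: 8298 / 5 = 1659.600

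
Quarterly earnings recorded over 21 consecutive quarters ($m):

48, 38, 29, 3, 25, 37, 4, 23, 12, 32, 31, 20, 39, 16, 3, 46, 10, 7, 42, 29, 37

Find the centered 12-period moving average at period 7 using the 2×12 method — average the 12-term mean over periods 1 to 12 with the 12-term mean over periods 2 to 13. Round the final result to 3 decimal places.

24.792

Sum over 1–12: 48 + 38 + 29 + 3 + 25 + 37 + 4 + 23 + 12 + 32 + 31 + 20 = 302
Sum over 2–13: 38 + 29 + 3 + 25 + 37 + 4 + 23 + 12 + 32 + 31 + 20 + 39 = 293
CMA at t=7 = (302 + 293) / (2·12) = 595 / 24 = 24.792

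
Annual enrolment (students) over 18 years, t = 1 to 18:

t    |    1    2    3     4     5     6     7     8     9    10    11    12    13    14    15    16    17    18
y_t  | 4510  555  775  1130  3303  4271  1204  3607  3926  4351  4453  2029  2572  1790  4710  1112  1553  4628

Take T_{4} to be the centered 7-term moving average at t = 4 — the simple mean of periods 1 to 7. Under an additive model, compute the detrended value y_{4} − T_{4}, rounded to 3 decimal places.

-1119.714

Trend T_4 = (4510 + 555 + 775 + 1130 + 3303 + 4271 + 1204) / 7 = 15748/7 = 2249.71429
Detrended value: 1130 − 2249.71429 = -1119.714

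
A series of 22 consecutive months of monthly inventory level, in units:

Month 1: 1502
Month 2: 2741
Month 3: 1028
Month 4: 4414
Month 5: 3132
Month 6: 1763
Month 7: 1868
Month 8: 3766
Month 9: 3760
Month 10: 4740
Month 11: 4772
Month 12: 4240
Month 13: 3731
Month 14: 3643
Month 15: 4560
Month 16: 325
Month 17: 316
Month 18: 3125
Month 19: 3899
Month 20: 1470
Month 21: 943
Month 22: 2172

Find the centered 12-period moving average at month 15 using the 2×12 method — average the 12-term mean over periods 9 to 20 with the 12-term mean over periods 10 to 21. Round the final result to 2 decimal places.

3097.71

Sum over 9–20: 3760 + 4740 + 4772 + 4240 + 3731 + 3643 + 4560 + 325 + 316 + 3125 + 3899 + 1470 = 38581
Sum over 10–21: 4740 + 4772 + 4240 + 3731 + 3643 + 4560 + 325 + 316 + 3125 + 3899 + 1470 + 943 = 35764
CMA at t=15 = (38581 + 35764) / (2·12) = 74345 / 24 = 3097.71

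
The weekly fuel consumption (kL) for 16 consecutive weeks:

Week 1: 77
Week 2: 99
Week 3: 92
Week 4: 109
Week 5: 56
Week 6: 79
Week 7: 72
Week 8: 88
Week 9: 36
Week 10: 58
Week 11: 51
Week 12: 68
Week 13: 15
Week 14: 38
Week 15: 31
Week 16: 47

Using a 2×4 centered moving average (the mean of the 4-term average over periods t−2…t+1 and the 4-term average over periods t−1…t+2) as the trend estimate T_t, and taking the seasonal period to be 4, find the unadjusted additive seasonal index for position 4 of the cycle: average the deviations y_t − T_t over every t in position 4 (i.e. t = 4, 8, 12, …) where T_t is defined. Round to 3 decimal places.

22.292

Season position 4 occurs at t = 4, 8, 12 (where T_t is defined).
t=4: T_4 = 86.50000; y_4 − T_4 = 109 − 86.50000 = 22.50000
t=8: T_8 = 66.12500; y_8 − T_8 = 88 − 66.12500 = 21.87500
t=12: T_12 = 45.50000; y_12 − T_12 = 68 − 45.50000 = 22.50000
Mean deviation: (22.50000 + 21.87500 + 22.50000) / 3 = 22.292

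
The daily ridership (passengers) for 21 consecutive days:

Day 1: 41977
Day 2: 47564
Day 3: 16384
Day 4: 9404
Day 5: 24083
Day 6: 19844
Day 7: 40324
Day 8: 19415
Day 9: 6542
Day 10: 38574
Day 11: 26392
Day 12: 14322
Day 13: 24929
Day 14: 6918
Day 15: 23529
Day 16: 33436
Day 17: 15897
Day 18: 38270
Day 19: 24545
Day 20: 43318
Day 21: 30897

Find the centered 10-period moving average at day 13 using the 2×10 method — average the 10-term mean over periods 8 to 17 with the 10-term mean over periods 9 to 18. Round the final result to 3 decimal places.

21938.150

Sum over 8–17: 19415 + 6542 + 38574 + 26392 + 14322 + 24929 + 6918 + 23529 + 33436 + 15897 = 209954
Sum over 9–18: 6542 + 38574 + 26392 + 14322 + 24929 + 6918 + 23529 + 33436 + 15897 + 38270 = 228809
CMA at t=13 = (209954 + 228809) / (2·10) = 438763 / 20 = 21938.150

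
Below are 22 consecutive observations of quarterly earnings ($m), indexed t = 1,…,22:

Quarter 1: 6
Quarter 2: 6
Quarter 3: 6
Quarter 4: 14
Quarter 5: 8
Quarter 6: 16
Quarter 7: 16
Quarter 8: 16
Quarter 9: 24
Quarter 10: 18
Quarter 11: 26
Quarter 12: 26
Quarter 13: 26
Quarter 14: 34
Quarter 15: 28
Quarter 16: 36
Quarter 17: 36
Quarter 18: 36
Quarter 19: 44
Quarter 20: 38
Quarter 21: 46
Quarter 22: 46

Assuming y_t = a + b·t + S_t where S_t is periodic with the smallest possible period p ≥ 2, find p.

5

First differences y_{t+1} − y_t: 0, 0, 8, -6, 8, 0, 0, 8, -6, 8, 0, 0, …
The difference pattern repeats every 5 terms and not for any smaller step, so p = 5.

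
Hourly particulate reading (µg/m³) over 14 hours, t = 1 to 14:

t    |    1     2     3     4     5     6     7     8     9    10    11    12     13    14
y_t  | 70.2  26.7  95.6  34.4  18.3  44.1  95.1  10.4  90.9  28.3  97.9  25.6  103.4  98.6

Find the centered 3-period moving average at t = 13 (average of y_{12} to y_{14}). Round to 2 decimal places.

75.87

Sum of periods 12–14: 25.6 + 103.4 + 98.6 = 227.6
Divide by 3: 227.6 / 3 = 75.87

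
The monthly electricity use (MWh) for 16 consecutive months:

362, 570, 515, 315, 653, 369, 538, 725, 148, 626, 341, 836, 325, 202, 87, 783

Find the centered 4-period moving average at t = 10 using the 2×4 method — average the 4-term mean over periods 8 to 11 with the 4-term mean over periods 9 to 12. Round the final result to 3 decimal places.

473.875

Sum over 8–11: 725 + 148 + 626 + 341 = 1840
Sum over 9–12: 148 + 626 + 341 + 836 = 1951
CMA at t=10 = (1840 + 1951) / (2·4) = 3791 / 8 = 473.875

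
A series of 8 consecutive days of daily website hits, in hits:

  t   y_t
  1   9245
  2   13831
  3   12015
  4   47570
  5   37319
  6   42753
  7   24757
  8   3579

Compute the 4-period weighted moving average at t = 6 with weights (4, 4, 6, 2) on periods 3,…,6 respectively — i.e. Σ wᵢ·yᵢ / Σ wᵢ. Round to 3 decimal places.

Weighted sum: 4·12015 + 4·47570 + 6·37319 + 2·42753 = 48060 + 190280 + 223914 + 85506 = 547760
Weight total: 4 + 4 + 6 + 2 = 16
WMA = 547760 / 16 = 34235.000

34235.000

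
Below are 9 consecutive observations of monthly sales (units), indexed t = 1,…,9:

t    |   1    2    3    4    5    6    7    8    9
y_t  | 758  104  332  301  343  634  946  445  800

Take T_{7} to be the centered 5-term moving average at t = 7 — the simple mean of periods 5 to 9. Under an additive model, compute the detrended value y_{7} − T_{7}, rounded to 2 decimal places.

Trend T_7 = (343 + 634 + 946 + 445 + 800) / 5 = 3168/5 = 633.6000
Detrended value: 946 − 633.6000 = 312.40

312.40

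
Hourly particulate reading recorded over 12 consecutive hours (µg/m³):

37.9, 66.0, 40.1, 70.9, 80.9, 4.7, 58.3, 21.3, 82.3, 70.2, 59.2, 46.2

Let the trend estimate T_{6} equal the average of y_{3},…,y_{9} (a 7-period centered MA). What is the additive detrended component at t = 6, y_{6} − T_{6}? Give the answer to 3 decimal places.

Trend T_6 = (40.1 + 70.9 + 80.9 + 4.7 + 58.3 + 21.3 + 82.3) / 7 = 358.5/7 = 51.21429
Detrended value: 4.7 − 51.21429 = -46.514

-46.514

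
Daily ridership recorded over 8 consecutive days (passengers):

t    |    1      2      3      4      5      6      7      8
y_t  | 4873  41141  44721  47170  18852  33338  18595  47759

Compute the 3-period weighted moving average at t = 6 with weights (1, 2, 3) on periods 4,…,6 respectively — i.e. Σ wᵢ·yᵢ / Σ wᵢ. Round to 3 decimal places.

30814.667

Weighted sum: 1·47170 + 2·18852 + 3·33338 = 47170 + 37704 + 100014 = 184888
Weight total: 1 + 2 + 3 = 6
WMA = 184888 / 6 = 30814.667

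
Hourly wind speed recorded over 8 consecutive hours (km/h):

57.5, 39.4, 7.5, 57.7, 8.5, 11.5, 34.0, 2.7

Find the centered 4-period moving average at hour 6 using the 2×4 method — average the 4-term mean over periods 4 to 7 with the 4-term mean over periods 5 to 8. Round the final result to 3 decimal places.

Sum over 4–7: 57.7 + 8.5 + 11.5 + 34.0 = 111.7
Sum over 5–8: 8.5 + 11.5 + 34.0 + 2.7 = 56.7
CMA at t=6 = (111.7 + 56.7) / (2·4) = 168.4 / 8 = 21.050

21.050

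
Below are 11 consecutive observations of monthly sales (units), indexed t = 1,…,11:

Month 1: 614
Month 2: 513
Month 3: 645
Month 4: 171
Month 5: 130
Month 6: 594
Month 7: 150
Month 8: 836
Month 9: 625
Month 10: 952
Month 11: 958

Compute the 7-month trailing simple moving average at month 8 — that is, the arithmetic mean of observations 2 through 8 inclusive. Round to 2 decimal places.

434.14

Sum of periods 2–8: 513 + 645 + 171 + 130 + 594 + 150 + 836 = 3039
Divide by 7: 3039 / 7 = 434.14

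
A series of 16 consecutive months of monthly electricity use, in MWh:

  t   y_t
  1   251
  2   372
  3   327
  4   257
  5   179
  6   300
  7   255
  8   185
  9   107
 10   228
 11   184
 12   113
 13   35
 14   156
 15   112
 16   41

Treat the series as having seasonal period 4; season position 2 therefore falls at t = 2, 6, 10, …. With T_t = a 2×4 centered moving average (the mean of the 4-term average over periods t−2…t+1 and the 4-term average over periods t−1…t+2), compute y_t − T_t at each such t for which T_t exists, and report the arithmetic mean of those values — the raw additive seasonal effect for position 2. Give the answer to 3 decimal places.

61.083

Season position 2 occurs at t = 6, 10, 14 (where T_t is defined).
t=6: T_6 = 238.75000; y_6 − T_6 = 300 − 238.75000 = 61.25000
t=10: T_10 = 167.00000; y_10 − T_10 = 228 − 167.00000 = 61.00000
t=14: T_14 = 95.00000; y_14 − T_14 = 156 − 95.00000 = 61.00000
Mean deviation: (61.25000 + 61.00000 + 61.00000) / 3 = 61.083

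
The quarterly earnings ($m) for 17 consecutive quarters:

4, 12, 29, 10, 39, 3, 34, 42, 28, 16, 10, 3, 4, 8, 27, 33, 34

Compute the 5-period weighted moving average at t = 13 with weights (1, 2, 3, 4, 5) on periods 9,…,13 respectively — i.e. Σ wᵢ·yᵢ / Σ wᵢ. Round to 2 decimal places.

Weighted sum: 1·28 + 2·16 + 3·10 + 4·3 + 5·4 = 28 + 32 + 30 + 12 + 20 = 122
Weight total: 1 + 2 + 3 + 4 + 5 = 15
WMA = 122 / 15 = 8.13

8.13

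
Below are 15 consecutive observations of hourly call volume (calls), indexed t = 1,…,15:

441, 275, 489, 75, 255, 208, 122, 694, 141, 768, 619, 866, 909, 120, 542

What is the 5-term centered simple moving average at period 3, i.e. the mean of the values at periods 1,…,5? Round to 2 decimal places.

Sum of periods 1–5: 441 + 275 + 489 + 75 + 255 = 1535
Divide by 5: 1535 / 5 = 307.00

307.00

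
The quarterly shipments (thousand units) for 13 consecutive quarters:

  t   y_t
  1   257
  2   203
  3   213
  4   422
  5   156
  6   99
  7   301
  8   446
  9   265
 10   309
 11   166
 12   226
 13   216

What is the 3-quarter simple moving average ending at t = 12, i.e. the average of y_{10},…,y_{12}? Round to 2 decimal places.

233.67

Sum of periods 10–12: 309 + 166 + 226 = 701
Divide by 3: 701 / 3 = 233.67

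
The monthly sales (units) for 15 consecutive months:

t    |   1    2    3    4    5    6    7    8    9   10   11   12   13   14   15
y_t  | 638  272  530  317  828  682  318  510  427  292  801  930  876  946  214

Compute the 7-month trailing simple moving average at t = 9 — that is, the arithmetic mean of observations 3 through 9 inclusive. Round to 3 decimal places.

Sum of periods 3–9: 530 + 317 + 828 + 682 + 318 + 510 + 427 = 3612
Divide by 7: 3612 / 7 = 516.000

516.000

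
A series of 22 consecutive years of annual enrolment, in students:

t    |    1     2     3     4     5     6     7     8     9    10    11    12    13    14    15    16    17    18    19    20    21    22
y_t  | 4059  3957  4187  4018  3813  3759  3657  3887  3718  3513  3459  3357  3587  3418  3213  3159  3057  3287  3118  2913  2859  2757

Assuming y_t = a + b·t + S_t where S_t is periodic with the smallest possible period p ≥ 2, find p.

First differences y_{t+1} − y_t: -102, 230, -169, -205, -54, -102, 230, -169, -205, -54, -102, 230, …
The difference pattern repeats every 5 terms and not for any smaller step, so p = 5.

5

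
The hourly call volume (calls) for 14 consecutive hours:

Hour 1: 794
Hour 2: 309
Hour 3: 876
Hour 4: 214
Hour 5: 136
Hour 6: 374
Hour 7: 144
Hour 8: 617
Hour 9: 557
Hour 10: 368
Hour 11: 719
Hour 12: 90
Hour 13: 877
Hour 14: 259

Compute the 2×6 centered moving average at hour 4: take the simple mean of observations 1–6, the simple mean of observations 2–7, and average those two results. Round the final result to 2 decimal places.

396.33

Sum over 1–6: 794 + 309 + 876 + 214 + 136 + 374 = 2703
Sum over 2–7: 309 + 876 + 214 + 136 + 374 + 144 = 2053
CMA at t=4 = (2703 + 2053) / (2·6) = 4756 / 12 = 396.33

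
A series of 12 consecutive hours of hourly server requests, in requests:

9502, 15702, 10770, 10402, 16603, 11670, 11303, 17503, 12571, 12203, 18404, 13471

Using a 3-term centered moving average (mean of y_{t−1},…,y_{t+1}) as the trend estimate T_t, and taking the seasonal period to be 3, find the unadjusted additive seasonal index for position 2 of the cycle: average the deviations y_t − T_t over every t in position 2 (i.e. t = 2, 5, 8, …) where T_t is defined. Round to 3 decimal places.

Season position 2 occurs at t = 2, 5, 8, 11 (where T_t is defined).
t=2: T_2 = 11991.33333; y_2 − T_2 = 15702 − 11991.33333 = 3710.66667
t=5: T_5 = 12891.66667; y_5 − T_5 = 16603 − 12891.66667 = 3711.33333
t=8: T_8 = 13792.33333; y_8 − T_8 = 17503 − 13792.33333 = 3710.66667
t=11: T_11 = 14692.66667; y_11 − T_11 = 18404 − 14692.66667 = 3711.33333
Mean deviation: (3710.66667 + 3711.33333 + 3710.66667 + 3711.33333) / 4 = 3711.000

3711.000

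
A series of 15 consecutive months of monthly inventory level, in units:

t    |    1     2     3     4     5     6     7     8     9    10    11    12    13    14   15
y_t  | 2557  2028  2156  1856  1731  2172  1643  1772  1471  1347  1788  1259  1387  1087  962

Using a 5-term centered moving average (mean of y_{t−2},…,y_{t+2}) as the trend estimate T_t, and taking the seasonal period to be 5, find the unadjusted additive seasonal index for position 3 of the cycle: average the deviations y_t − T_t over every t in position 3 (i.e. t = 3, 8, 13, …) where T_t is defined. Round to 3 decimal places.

90.600

Season position 3 occurs at t = 3, 8, 13 (where T_t is defined).
t=3: T_3 = 2065.60000; y_3 − T_3 = 2156 − 2065.60000 = 90.40000
t=8: T_8 = 1681.00000; y_8 − T_8 = 1772 − 1681.00000 = 91.00000
t=13: T_13 = 1296.60000; y_13 − T_13 = 1387 − 1296.60000 = 90.40000
Mean deviation: (90.40000 + 91.00000 + 90.40000) / 3 = 90.600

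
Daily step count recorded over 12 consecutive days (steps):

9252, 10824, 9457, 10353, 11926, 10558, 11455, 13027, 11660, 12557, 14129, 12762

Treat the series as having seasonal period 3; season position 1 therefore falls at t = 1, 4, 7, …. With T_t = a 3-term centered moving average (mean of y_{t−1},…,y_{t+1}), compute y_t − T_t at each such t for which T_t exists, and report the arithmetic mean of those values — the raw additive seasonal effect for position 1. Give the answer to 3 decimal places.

Season position 1 occurs at t = 4, 7, 10 (where T_t is defined).
t=4: T_4 = 10578.66667; y_4 − T_4 = 10353 − 10578.66667 = -225.66667
t=7: T_7 = 11680.00000; y_7 − T_7 = 11455 − 11680.00000 = -225.00000
t=10: T_10 = 12782.00000; y_10 − T_10 = 12557 − 12782.00000 = -225.00000
Mean deviation: (-225.66667 + -225.00000 + -225.00000) / 3 = -225.222

-225.222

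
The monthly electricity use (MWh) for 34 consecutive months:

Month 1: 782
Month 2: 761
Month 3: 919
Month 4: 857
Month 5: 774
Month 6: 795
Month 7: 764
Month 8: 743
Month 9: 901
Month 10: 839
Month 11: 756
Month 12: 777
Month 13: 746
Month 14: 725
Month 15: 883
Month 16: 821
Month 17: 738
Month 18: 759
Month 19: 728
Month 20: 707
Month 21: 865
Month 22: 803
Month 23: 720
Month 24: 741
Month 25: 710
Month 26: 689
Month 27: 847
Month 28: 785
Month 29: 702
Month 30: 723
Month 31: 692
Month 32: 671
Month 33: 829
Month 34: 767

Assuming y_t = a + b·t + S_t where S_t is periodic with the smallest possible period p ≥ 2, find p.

First differences y_{t+1} − y_t: -21, 158, -62, -83, 21, -31, -21, 158, -62, -83, 21, -31, -21, 158, …
The difference pattern repeats every 6 terms and not for any smaller step, so p = 6.

6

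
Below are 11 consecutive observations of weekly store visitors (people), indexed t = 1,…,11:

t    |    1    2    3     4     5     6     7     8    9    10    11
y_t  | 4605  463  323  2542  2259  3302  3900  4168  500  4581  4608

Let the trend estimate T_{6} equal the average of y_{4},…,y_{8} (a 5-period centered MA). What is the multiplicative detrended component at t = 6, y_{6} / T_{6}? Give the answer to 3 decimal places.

1.021

Trend T_6 = (2542 + 2259 + 3302 + 3900 + 4168) / 5 = 16171/5 = 3234.20000
Ratio to trend: 3302 / 3234.20000 = 1.021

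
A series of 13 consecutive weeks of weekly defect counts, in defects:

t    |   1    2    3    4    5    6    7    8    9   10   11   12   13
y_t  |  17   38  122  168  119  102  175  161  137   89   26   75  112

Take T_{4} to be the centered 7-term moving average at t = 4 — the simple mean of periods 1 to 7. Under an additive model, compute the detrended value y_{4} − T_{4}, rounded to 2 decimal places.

Trend T_4 = (17 + 38 + 122 + 168 + 119 + 102 + 175) / 7 = 741/7 = 105.8571
Detrended value: 168 − 105.8571 = 62.14

62.14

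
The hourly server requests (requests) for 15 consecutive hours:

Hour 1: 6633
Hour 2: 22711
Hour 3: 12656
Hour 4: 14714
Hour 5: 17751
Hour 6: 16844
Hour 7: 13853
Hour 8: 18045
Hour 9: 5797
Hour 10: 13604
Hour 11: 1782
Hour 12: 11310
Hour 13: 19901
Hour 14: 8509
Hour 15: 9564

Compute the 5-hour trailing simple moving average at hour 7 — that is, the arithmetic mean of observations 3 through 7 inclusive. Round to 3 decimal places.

Sum of periods 3–7: 12656 + 14714 + 17751 + 16844 + 13853 = 75818
Divide by 5: 75818 / 5 = 15163.600

15163.600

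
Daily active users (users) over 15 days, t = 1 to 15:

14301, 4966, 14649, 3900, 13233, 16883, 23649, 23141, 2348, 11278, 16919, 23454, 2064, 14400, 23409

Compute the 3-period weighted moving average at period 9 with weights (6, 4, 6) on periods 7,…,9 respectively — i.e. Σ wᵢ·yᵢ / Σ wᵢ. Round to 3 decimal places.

Weighted sum: 6·23649 + 4·23141 + 6·2348 = 141894 + 92564 + 14088 = 248546
Weight total: 6 + 4 + 6 = 16
WMA = 248546 / 16 = 15534.125

15534.125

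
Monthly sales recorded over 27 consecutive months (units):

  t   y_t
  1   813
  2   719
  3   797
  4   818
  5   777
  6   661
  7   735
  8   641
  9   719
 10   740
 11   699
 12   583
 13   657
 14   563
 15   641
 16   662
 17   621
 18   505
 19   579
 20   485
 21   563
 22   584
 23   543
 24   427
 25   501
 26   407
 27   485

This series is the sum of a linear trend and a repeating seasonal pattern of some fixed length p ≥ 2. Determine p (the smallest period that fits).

6

First differences y_{t+1} − y_t: -94, 78, 21, -41, -116, 74, -94, 78, 21, -41, -116, 74, -94, 78, …
The difference pattern repeats every 6 terms and not for any smaller step, so p = 6.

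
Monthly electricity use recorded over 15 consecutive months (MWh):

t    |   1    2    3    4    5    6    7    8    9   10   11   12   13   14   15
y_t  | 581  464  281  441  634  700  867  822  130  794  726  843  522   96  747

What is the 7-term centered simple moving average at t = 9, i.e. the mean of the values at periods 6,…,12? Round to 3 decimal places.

Sum of periods 6–12: 700 + 867 + 822 + 130 + 794 + 726 + 843 = 4882
Divide by 7: 4882 / 7 = 697.429

697.429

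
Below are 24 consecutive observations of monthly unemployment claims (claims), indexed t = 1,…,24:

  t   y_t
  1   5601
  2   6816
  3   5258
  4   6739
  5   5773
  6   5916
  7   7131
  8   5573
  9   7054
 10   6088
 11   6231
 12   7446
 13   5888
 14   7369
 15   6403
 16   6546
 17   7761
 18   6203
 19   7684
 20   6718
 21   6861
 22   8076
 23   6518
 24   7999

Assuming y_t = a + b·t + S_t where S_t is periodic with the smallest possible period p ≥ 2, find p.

5

First differences y_{t+1} − y_t: 1215, -1558, 1481, -966, 143, 1215, -1558, 1481, -966, 143, 1215, -1558, …
The difference pattern repeats every 5 terms and not for any smaller step, so p = 5.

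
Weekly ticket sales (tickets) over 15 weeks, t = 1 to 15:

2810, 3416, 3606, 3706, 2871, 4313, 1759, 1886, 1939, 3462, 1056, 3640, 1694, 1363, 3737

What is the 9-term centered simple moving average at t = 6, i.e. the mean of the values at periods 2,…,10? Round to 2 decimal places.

2995.33

Sum of periods 2–10: 3416 + 3606 + 3706 + 2871 + 4313 + 1759 + 1886 + 1939 + 3462 = 26958
Divide by 9: 26958 / 9 = 2995.33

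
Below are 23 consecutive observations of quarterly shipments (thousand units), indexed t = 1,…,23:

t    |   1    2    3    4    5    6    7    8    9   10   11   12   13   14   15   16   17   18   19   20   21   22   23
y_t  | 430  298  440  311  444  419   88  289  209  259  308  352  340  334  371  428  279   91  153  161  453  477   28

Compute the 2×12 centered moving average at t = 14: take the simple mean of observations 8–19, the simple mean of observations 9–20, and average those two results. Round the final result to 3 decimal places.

Sum over 8–19: 289 + 209 + 259 + 308 + 352 + 340 + 334 + 371 + 428 + 279 + 91 + 153 = 3413
Sum over 9–20: 209 + 259 + 308 + 352 + 340 + 334 + 371 + 428 + 279 + 91 + 153 + 161 = 3285
CMA at t=14 = (3413 + 3285) / (2·12) = 6698 / 24 = 279.083

279.083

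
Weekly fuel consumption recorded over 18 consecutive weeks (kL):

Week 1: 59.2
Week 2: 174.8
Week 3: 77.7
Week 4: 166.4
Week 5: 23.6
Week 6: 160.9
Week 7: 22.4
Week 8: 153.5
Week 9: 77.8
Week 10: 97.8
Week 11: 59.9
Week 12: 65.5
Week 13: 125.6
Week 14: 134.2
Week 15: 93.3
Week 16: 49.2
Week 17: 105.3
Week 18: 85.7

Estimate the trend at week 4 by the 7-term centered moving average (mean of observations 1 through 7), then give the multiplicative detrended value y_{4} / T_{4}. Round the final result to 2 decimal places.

Trend T_4 = (59.2 + 174.8 + 77.7 + 166.4 + 23.6 + 160.9 + 22.4) / 7 = 685.0/7 = 97.8571
Ratio to trend: 166.4 / 97.8571 = 1.70

1.70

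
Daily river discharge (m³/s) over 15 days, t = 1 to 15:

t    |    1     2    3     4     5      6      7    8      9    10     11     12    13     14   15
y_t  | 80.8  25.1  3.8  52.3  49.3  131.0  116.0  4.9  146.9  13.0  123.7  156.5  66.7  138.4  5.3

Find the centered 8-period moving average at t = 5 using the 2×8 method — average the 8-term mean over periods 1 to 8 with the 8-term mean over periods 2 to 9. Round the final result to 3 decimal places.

Sum over 1–8: 80.8 + 25.1 + 3.8 + 52.3 + 49.3 + 131.0 + 116.0 + 4.9 = 463.2
Sum over 2–9: 25.1 + 3.8 + 52.3 + 49.3 + 131.0 + 116.0 + 4.9 + 146.9 = 529.3
CMA at t=5 = (463.2 + 529.3) / (2·8) = 992.5 / 16 = 62.031

62.031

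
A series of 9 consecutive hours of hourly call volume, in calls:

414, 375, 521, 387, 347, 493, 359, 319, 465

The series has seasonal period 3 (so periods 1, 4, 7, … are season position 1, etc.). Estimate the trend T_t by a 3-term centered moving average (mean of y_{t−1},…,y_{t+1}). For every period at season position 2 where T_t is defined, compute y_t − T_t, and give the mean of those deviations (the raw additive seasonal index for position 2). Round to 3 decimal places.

Season position 2 occurs at t = 2, 5, 8 (where T_t is defined).
t=2: T_2 = 436.66667; y_2 − T_2 = 375 − 436.66667 = -61.66667
t=5: T_5 = 409.00000; y_5 − T_5 = 347 − 409.00000 = -62.00000
t=8: T_8 = 381.00000; y_8 − T_8 = 319 − 381.00000 = -62.00000
Mean deviation: (-61.66667 + -62.00000 + -62.00000) / 3 = -61.889

-61.889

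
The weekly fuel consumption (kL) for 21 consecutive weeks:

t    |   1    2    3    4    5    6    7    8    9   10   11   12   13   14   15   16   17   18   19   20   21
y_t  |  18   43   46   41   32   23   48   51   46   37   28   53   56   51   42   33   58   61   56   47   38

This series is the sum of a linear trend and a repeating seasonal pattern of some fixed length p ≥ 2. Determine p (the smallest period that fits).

First differences y_{t+1} − y_t: 25, 3, -5, -9, -9, 25, 3, -5, -9, -9, 25, 3, …
The difference pattern repeats every 5 terms and not for any smaller step, so p = 5.

5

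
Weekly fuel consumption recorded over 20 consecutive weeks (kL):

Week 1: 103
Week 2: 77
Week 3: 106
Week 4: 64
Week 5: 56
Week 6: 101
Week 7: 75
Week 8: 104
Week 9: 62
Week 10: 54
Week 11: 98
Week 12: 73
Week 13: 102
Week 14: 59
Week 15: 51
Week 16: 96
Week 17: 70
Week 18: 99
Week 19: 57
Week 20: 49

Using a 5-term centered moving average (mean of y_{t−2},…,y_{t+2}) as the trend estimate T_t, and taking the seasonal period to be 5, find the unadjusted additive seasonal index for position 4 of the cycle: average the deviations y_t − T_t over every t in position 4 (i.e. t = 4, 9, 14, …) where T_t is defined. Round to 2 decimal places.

-16.87

Season position 4 occurs at t = 4, 9, 14 (where T_t is defined).
t=4: T_4 = 80.8000; y_4 − T_4 = 64 − 80.8000 = -16.8000
t=9: T_9 = 78.6000; y_9 − T_9 = 62 − 78.6000 = -16.6000
t=14: T_14 = 76.2000; y_14 − T_14 = 59 − 76.2000 = -17.2000
Mean deviation: (-16.8000 + -16.6000 + -17.2000) / 3 = -16.87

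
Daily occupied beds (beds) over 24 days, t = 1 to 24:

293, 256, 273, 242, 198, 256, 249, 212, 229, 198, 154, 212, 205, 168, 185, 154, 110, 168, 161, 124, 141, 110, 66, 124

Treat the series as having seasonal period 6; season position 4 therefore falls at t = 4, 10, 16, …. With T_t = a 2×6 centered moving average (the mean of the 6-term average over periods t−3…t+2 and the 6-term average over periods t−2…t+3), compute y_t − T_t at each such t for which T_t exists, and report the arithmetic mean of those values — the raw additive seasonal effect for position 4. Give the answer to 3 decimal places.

-7.333

Season position 4 occurs at t = 4, 10, 16 (where T_t is defined).
t=4: T_4 = 249.33333; y_4 − T_4 = 242 − 249.33333 = -7.33333
t=10: T_10 = 205.33333; y_10 − T_10 = 198 − 205.33333 = -7.33333
t=16: T_16 = 161.33333; y_16 − T_16 = 154 − 161.33333 = -7.33333
Mean deviation: (-7.33333 + -7.33333 + -7.33333) / 3 = -7.333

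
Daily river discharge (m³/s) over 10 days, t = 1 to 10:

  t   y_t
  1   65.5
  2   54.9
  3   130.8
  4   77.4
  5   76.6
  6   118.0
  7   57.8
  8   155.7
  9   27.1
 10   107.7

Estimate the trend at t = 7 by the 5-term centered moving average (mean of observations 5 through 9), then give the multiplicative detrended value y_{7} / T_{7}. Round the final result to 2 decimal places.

Trend T_7 = (76.6 + 118.0 + 57.8 + 155.7 + 27.1) / 5 = 435.2/5 = 87.0400
Ratio to trend: 57.8 / 87.0400 = 0.66

0.66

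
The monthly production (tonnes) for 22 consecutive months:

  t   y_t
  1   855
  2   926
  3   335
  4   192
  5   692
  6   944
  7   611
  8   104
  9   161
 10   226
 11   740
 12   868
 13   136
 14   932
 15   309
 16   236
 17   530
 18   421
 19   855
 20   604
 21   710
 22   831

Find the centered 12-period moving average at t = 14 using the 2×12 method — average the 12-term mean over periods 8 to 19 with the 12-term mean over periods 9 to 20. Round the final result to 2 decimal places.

480.67

Sum over 8–19: 104 + 161 + 226 + 740 + 868 + 136 + 932 + 309 + 236 + 530 + 421 + 855 = 5518
Sum over 9–20: 161 + 226 + 740 + 868 + 136 + 932 + 309 + 236 + 530 + 421 + 855 + 604 = 6018
CMA at t=14 = (5518 + 6018) / (2·12) = 11536 / 24 = 480.67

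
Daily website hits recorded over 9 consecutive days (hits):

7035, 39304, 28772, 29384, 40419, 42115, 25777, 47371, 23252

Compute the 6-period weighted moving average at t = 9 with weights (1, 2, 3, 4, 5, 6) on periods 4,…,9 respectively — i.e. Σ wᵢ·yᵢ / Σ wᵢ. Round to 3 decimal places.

Weighted sum: 1·29384 + 2·40419 + 3·42115 + 4·25777 + 5·47371 + 6·23252 = 29384 + 80838 + 126345 + 103108 + 236855 + 139512 = 716042
Weight total: 1 + 2 + 3 + 4 + 5 + 6 = 21
WMA = 716042 / 21 = 34097.238

34097.238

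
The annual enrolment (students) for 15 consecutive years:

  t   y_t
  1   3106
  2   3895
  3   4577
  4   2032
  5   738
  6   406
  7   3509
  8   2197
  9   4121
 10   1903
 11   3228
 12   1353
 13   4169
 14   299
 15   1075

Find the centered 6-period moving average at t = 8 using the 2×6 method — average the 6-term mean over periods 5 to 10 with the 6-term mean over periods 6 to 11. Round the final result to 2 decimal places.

2353.17

Sum over 5–10: 738 + 406 + 3509 + 2197 + 4121 + 1903 = 12874
Sum over 6–11: 406 + 3509 + 2197 + 4121 + 1903 + 3228 = 15364
CMA at t=8 = (12874 + 15364) / (2·6) = 28238 / 12 = 2353.17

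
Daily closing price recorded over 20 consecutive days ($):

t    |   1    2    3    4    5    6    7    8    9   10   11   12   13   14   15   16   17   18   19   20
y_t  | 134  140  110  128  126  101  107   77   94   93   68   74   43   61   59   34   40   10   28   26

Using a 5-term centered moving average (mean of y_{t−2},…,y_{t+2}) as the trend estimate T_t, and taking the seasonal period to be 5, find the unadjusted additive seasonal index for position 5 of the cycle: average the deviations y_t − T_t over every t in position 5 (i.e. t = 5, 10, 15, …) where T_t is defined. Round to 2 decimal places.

Season position 5 occurs at t = 5, 10, 15 (where T_t is defined).
t=5: T_5 = 114.4000; y_5 − T_5 = 126 − 114.4000 = 11.6000
t=10: T_10 = 81.2000; y_10 − T_10 = 93 − 81.2000 = 11.8000
t=15: T_15 = 47.4000; y_15 − T_15 = 59 − 47.4000 = 11.6000
Mean deviation: (11.6000 + 11.8000 + 11.6000) / 3 = 11.67

11.67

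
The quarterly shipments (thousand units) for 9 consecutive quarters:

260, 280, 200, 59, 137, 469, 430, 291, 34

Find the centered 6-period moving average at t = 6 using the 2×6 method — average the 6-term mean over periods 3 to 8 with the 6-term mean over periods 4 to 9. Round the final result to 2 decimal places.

250.50

Sum over 3–8: 200 + 59 + 137 + 469 + 430 + 291 = 1586
Sum over 4–9: 59 + 137 + 469 + 430 + 291 + 34 = 1420
CMA at t=6 = (1586 + 1420) / (2·6) = 3006 / 12 = 250.50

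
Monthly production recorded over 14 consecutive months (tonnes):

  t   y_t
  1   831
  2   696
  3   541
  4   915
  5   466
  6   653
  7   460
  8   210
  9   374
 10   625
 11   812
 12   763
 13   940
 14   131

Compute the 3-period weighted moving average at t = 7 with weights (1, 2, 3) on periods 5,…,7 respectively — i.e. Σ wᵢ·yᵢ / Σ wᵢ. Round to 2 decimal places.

525.33

Weighted sum: 1·466 + 2·653 + 3·460 = 466 + 1306 + 1380 = 3152
Weight total: 1 + 2 + 3 = 6
WMA = 3152 / 6 = 525.33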